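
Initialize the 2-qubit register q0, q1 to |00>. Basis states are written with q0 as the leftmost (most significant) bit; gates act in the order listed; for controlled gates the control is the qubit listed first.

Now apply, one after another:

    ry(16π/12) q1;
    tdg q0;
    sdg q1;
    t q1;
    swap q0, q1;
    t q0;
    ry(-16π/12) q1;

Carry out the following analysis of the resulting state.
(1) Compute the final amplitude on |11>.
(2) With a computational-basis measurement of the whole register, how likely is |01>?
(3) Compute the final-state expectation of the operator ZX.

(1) The amplitude on |11> is -3/4.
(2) The probability of measuring |01> is 3/16.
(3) In the final state, ZX has expectation -sqrt(3)/4.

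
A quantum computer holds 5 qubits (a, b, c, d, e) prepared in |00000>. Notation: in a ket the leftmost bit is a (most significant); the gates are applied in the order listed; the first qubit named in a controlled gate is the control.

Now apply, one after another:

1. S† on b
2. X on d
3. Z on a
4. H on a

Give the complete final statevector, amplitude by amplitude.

The resulting statevector has amplitude sqrt(2)/2 on |00010>, sqrt(2)/2 on |10010>, and 0 on every other basis state.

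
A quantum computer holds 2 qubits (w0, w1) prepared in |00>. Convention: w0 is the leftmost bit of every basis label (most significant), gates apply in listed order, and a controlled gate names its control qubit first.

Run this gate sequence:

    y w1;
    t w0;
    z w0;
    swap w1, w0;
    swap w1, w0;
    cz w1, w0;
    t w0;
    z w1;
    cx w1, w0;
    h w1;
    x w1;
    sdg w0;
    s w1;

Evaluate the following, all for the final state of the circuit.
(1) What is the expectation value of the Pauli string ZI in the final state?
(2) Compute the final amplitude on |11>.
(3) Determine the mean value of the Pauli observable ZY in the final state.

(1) The observable ZI averages to -1.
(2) |11> carries amplitude -sqrt(2)*I/2 in the final state.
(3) In the final state, ZY has expectation 1.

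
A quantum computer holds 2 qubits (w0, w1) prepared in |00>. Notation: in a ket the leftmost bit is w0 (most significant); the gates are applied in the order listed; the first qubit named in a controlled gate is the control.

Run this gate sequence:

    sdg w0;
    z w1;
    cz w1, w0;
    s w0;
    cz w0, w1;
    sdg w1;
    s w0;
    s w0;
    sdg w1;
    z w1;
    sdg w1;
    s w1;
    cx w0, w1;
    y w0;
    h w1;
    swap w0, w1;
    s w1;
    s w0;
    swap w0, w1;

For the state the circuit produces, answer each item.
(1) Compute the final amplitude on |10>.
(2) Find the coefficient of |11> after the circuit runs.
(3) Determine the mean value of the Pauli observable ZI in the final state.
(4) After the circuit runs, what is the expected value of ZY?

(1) The amplitude on |10> is -sqrt(2)/2.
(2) |11> carries amplitude -sqrt(2)*I/2 in the final state.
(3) The observable ZI averages to -1.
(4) In the final state, ZY has expectation -1.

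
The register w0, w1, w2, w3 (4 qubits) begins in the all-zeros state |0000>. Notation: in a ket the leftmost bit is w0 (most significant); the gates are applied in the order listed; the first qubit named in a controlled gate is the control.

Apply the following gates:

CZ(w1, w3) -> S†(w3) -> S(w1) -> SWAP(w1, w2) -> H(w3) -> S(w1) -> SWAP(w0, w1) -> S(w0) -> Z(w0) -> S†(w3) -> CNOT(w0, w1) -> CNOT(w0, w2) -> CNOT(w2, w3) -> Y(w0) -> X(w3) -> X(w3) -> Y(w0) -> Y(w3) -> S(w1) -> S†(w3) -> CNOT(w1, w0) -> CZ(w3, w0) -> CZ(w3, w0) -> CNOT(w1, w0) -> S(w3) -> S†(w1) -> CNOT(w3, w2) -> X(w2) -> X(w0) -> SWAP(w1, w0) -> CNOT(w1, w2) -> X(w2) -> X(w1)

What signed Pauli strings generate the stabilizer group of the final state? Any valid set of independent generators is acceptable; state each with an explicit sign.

The final state is stabilized by the group generated by -IIXY, +ZIII, +IZII, -IIZZ; other independent generating sets are equally valid. Key observation: the block from step 19 through step 26 cancels to the identity and can be dropped.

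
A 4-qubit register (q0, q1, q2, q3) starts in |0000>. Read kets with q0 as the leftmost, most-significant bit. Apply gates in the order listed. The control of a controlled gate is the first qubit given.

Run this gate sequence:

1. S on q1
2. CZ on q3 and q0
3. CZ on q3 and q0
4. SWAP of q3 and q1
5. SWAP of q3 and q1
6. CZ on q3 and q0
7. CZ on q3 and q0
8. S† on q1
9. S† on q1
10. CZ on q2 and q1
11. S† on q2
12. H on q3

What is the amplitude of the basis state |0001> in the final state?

The final state's coefficient on |0001> equals sqrt(2)/2. Key observation: the block from step 1 through step 8 cancels to the identity and can be dropped.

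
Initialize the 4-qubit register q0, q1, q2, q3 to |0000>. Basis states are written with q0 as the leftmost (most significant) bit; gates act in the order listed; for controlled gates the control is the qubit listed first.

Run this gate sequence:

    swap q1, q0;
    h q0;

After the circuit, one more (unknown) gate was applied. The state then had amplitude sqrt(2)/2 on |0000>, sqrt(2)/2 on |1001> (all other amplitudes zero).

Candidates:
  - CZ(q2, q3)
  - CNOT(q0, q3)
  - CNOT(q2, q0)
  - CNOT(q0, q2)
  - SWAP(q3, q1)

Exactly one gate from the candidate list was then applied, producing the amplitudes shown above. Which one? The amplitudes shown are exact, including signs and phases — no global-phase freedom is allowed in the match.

It was CNOT(q0, q3) that produced the state shown.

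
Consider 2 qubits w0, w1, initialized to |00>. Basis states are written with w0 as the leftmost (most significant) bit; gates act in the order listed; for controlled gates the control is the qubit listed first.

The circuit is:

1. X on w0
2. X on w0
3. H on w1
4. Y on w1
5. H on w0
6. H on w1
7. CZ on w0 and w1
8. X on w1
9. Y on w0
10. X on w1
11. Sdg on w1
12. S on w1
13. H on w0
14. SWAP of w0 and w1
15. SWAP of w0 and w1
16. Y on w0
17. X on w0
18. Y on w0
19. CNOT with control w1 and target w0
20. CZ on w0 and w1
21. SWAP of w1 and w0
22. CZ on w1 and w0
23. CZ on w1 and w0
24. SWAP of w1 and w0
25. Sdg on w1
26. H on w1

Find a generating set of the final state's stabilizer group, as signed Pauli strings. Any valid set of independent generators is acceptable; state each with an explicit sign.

The final state is stabilized by the group generated by -IX, +ZI; other independent generating sets are equally valid. Key observation: gates 21-24 undo each other exactly, leaving only the rest of the circuit to track.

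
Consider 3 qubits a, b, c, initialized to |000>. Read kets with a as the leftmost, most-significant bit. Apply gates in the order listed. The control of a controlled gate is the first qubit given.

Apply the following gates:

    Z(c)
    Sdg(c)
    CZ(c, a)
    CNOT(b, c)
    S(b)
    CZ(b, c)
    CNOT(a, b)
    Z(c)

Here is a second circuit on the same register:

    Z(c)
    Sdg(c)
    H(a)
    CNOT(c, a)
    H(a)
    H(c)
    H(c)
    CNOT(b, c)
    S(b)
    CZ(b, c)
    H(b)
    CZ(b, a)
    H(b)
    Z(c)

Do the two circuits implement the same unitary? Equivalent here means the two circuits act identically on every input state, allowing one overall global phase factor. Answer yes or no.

Yes — the two circuits implement the same unitary up to a global phase.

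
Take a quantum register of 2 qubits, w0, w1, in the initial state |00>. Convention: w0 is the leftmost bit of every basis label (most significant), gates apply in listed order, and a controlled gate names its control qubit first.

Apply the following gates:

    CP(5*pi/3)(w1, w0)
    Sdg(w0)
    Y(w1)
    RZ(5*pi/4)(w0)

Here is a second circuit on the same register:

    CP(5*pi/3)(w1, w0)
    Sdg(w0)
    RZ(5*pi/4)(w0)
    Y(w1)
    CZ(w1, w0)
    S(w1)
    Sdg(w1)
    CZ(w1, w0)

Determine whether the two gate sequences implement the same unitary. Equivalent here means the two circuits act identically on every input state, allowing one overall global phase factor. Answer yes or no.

Yes — the two circuits implement the same unitary up to a global phase.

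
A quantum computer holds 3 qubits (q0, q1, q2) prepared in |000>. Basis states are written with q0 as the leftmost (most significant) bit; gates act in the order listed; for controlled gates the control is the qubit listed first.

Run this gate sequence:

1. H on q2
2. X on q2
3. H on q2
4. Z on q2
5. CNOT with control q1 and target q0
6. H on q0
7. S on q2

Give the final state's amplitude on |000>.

The amplitude on |000> is sqrt(2)/2. Key observation: the block from step 1 through step 4 cancels to the identity and can be dropped.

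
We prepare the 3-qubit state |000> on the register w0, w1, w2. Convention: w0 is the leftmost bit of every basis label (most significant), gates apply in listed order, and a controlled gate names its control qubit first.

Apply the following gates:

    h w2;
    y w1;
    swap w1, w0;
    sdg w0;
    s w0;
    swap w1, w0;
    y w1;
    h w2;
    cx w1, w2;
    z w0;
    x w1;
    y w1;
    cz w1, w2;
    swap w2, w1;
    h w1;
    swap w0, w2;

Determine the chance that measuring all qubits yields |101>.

A full measurement returns |101> with probability 0. Key observation: the block from step 2 through step 7 cancels to the identity and can be dropped.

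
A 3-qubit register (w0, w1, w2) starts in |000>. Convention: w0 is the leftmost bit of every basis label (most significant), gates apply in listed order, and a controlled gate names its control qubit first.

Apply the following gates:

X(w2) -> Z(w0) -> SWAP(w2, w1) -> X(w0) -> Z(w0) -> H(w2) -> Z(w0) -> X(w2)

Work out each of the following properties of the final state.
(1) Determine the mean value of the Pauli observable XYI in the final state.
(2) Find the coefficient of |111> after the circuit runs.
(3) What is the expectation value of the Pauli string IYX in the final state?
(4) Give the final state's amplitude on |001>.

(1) In the final state, XYI has expectation 0.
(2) The final state's coefficient on |111> equals sqrt(2)/2.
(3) The expectation value of IYX is 0.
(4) The final state's coefficient on |001> equals 0.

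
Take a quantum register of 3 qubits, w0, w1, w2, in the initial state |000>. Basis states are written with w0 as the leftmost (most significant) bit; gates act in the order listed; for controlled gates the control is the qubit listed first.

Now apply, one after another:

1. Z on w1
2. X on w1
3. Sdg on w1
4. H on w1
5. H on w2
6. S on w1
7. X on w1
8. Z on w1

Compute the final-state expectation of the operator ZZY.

The expectation value of ZZY is 0.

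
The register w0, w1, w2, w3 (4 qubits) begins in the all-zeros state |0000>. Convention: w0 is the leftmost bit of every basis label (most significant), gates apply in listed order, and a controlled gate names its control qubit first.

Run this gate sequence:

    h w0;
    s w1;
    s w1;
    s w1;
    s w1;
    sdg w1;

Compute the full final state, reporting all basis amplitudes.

The final amplitudes are sqrt(2)/2 on |0000>, sqrt(2)/2 on |1000>, and 0 on every other basis state. Key observation: gates 2-5 undo each other exactly, leaving only the rest of the circuit to track.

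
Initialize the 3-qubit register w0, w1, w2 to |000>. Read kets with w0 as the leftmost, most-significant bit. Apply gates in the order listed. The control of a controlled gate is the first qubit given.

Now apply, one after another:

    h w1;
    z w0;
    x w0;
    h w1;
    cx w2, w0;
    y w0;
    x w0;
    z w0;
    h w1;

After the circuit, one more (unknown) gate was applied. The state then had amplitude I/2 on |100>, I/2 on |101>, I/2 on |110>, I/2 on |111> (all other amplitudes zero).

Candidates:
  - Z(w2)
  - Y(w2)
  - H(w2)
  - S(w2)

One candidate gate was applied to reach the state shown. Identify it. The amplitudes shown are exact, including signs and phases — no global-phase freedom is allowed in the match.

The applied gate was H(w2).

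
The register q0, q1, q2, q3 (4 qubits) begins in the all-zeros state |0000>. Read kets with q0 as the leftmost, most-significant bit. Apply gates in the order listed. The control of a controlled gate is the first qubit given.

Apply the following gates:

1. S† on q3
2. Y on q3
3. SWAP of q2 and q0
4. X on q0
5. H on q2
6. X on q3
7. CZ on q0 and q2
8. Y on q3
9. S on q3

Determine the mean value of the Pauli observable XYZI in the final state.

In the final state, XYZI has expectation 0.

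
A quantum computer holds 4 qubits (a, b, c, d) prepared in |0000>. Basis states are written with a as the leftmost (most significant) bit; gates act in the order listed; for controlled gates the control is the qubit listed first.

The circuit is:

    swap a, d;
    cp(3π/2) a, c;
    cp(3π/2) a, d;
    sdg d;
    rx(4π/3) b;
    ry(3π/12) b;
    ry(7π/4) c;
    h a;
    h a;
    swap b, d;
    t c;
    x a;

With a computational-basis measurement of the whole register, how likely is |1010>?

Outcome |1010> occurs with probability 5/16 - 3*sqrt(2)/16.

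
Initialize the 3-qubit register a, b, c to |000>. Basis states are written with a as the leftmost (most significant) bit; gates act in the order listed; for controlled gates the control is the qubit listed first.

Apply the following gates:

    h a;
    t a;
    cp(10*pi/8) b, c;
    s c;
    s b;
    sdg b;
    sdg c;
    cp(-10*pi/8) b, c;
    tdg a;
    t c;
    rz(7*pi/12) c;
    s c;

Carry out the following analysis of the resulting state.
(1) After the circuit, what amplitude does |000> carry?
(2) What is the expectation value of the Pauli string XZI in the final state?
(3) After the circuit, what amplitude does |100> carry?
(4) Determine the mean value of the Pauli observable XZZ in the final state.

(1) |000> carries amplitude -sqrt(2)*exp(17*I*pi/24)/2 in the final state. Key observation: gates 2-9 undo each other exactly, leaving only the rest of the circuit to track.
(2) In the final state, XZI has expectation 1.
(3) |100> carries amplitude -sqrt(2)*exp(17*I*pi/24)/2 in the final state.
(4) The expectation value of XZZ is 1.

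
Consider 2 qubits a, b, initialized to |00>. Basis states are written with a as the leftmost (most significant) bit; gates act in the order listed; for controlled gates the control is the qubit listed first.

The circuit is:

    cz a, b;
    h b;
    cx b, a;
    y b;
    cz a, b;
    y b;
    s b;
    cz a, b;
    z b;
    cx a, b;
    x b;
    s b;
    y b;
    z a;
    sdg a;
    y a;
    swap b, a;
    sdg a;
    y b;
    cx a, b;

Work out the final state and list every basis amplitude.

After the circuit, the state carries amplitude sqrt(2)/2 on |00>, -sqrt(2)/2 on |01>, 0 on |10>, 0 on |11>.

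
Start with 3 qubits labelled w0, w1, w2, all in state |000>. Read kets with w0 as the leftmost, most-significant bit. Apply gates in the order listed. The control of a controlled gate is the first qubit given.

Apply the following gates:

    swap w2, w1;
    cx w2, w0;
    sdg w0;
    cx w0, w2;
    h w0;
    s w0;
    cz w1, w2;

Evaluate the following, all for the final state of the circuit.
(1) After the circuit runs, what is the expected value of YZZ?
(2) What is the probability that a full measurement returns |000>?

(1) In the final state, YZZ has expectation 1.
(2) A full measurement returns |000> with probability 1/2.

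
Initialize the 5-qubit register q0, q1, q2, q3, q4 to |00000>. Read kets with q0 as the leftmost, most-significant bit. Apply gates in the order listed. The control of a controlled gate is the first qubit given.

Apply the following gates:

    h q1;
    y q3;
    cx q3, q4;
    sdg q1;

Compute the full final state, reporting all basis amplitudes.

The final amplitudes are sqrt(2)*I/2 on |00011>, sqrt(2)/2 on |01011>, and 0 on every other basis state.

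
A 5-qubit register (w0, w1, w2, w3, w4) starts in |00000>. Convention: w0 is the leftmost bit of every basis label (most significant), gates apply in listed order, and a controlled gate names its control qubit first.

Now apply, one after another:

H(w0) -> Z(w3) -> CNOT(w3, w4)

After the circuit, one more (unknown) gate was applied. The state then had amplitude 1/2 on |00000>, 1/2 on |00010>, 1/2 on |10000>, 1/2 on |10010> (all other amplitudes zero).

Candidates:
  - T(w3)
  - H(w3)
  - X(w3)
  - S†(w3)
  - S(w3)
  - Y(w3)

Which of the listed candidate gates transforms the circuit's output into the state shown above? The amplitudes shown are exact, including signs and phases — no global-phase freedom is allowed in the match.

The unique candidate consistent with the amplitudes is H(w3).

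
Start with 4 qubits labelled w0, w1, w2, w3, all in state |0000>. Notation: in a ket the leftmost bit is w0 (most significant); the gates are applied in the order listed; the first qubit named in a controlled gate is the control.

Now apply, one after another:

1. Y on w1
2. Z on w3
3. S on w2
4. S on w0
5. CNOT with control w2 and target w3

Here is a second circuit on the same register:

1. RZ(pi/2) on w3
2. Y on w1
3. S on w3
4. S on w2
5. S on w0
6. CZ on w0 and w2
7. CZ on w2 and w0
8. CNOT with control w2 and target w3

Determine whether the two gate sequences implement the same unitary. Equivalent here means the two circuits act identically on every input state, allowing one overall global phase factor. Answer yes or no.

Yes: on every input state the two circuits agree up to one overall phase factor.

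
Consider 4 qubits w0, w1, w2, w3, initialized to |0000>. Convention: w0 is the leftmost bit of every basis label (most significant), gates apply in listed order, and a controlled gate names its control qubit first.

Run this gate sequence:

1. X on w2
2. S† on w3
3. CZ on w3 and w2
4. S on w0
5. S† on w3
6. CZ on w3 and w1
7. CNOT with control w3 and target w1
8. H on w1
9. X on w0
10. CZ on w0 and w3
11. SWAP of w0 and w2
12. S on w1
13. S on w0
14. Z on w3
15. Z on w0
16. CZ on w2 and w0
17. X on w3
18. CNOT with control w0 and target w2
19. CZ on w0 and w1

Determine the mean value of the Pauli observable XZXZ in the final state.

In the final state, XZXZ has expectation 0.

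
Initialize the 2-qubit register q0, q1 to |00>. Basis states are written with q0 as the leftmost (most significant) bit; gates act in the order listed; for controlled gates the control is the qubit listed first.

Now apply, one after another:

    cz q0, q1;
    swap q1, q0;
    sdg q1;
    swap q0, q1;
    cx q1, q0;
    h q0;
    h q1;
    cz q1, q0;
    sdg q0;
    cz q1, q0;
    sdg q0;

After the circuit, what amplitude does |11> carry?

The final state's coefficient on |11> equals -1/2.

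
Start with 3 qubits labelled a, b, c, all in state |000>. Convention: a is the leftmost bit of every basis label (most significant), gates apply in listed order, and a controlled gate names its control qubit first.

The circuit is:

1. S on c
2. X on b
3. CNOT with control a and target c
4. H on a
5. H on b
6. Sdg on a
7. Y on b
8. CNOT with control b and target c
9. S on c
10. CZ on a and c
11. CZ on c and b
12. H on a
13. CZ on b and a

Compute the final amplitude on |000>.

The final state's coefficient on |000> equals sqrt(2)*(1 + I)/4.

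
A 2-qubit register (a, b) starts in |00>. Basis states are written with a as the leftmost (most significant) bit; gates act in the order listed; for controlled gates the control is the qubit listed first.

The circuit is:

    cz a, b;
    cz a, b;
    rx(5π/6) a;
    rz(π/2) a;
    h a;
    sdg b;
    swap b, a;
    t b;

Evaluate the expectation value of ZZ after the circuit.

The observable ZZ averages to 1/2. Key observation: steps 1-2 multiply out to the identity, so the circuit reduces to the remaining gates.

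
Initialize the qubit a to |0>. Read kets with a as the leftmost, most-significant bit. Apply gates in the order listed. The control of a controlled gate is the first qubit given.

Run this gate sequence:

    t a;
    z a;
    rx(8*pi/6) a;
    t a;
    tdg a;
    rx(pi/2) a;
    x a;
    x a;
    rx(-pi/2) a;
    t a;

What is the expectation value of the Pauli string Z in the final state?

In the final state, Z has expectation -1/2. Key observation: steps 5-10 multiply out to the identity, so the circuit reduces to the remaining gates.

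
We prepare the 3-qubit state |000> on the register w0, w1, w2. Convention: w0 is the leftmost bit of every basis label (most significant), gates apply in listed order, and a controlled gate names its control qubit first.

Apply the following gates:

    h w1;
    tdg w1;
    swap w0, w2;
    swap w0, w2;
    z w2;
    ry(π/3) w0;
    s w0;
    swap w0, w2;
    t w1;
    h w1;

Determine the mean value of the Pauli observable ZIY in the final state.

The observable ZIY averages to sqrt(3)/2.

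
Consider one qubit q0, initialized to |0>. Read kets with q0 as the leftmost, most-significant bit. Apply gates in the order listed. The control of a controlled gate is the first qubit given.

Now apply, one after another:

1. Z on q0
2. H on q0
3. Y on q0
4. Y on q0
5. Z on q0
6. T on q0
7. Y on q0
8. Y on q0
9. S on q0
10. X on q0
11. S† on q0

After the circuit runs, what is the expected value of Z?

In the final state, Z has expectation 0.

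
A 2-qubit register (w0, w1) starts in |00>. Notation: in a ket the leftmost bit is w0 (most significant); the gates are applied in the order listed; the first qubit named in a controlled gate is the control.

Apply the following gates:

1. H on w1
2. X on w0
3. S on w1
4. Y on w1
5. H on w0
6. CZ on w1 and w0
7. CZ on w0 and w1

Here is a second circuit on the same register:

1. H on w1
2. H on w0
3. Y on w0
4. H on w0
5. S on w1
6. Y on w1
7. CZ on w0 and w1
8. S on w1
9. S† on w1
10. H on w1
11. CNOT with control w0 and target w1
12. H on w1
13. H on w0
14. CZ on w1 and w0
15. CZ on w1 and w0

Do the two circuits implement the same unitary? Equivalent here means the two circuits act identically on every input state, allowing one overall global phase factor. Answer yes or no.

No — the two circuits implement different unitaries, even allowing a global phase.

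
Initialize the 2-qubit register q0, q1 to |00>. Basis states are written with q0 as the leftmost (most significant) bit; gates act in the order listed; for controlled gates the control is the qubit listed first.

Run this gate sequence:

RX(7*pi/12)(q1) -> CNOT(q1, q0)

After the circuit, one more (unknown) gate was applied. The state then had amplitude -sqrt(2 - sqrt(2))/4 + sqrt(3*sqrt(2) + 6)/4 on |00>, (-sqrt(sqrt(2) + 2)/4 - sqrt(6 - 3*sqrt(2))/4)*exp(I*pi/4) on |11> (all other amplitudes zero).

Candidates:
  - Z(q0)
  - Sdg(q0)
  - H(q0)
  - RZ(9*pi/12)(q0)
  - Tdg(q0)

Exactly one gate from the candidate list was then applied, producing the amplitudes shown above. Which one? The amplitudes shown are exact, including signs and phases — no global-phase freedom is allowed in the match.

The applied gate was Tdg(q0).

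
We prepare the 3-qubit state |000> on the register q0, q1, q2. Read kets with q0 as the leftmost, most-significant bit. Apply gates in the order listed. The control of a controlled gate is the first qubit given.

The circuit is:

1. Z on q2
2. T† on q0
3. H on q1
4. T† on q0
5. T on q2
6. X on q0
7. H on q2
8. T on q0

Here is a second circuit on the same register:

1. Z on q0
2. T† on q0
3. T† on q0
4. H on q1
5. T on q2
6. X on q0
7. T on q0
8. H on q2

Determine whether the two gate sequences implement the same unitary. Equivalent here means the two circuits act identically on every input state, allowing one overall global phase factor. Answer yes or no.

No — the two circuits implement different unitaries, even allowing a global phase.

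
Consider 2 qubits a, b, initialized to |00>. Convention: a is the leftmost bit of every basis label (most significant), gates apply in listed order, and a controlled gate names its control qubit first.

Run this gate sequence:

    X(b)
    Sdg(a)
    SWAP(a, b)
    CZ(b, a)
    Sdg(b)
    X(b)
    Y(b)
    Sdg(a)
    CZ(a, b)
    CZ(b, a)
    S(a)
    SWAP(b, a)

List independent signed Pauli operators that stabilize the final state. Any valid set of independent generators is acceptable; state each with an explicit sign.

The stabilizer group can be generated by +ZI, -IZ, among other valid generating sets.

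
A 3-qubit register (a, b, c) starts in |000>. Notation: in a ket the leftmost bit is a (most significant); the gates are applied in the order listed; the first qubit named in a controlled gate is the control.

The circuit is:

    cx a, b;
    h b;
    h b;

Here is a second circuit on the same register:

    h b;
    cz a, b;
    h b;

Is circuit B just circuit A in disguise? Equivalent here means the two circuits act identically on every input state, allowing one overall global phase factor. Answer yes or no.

Yes — the two circuits implement the same unitary up to a global phase.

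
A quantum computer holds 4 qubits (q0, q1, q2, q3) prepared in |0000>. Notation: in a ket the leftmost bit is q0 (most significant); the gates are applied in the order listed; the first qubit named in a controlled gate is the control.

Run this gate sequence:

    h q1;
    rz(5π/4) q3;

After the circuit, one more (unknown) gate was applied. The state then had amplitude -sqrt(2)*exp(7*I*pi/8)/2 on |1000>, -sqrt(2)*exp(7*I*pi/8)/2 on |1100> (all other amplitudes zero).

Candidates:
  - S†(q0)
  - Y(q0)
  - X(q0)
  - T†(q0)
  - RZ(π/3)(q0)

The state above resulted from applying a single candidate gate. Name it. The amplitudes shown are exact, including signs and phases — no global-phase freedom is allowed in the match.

The unique candidate consistent with the amplitudes is Y(q0).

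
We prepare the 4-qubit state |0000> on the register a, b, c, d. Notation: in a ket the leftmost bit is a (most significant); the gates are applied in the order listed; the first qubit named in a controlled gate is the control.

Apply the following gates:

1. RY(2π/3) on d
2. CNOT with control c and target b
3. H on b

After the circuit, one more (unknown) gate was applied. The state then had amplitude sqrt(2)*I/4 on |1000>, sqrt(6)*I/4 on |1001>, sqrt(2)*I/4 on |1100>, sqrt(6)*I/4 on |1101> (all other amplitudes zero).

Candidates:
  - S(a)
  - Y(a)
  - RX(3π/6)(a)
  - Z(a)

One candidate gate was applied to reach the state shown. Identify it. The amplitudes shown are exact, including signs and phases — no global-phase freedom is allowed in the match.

The applied gate was Y(a).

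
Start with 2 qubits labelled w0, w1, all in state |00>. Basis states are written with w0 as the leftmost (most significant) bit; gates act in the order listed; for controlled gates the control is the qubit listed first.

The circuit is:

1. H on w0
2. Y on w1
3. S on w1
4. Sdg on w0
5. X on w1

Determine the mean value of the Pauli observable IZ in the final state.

The observable IZ averages to 1.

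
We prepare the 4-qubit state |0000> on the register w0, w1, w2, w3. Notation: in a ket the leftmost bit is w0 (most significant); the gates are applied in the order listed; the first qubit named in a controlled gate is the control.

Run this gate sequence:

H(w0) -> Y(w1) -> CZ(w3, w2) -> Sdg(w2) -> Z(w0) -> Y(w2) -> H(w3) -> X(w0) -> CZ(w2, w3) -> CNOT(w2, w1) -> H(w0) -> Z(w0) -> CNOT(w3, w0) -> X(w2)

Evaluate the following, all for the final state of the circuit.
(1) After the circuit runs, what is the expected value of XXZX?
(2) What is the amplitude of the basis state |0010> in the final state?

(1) The observable XXZX averages to 0.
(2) |0010> carries amplitude 0 in the final state.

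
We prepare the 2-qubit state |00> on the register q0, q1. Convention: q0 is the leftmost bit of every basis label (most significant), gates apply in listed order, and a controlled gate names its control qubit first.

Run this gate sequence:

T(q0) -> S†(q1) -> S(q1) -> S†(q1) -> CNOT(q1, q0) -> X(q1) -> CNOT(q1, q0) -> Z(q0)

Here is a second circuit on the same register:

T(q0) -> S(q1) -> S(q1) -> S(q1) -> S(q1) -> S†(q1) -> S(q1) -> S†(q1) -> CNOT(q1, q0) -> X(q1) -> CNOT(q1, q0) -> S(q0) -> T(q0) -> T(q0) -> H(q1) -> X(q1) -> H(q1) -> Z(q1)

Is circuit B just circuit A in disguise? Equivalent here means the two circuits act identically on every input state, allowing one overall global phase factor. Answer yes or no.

Yes — the two circuits implement the same unitary up to a global phase.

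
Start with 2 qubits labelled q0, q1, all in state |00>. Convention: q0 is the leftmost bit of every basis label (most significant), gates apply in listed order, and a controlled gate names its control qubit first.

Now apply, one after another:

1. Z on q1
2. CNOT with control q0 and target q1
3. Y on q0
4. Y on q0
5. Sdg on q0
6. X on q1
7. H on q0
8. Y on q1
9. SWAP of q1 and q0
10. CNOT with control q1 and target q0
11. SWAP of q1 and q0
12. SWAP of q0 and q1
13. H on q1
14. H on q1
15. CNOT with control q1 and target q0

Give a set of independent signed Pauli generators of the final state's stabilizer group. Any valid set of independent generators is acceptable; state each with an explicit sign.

The stabilizer group can be generated by +IX, +ZI, among other valid generating sets. Key observation: steps 13-14 multiply out to the identity, so the circuit reduces to the remaining gates.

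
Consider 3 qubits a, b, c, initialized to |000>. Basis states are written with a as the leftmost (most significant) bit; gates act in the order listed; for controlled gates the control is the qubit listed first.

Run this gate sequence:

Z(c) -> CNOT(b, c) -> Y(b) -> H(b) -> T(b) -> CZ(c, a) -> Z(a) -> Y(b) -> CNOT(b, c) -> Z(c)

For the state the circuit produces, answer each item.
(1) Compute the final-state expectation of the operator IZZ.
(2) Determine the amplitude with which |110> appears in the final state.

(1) In the final state, IZZ has expectation 1.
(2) The amplitude on |110> is 0.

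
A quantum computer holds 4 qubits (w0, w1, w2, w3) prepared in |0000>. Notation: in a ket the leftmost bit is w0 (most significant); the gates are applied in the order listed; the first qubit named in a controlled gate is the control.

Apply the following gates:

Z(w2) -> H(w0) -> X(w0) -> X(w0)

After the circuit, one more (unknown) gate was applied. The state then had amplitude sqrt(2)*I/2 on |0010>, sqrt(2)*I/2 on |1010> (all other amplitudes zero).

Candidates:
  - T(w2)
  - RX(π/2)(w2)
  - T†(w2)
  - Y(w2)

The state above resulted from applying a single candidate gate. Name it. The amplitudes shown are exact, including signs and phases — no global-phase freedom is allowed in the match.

The applied gate was Y(w2). Key observation: the block from step 3 through step 4 cancels to the identity and can be dropped.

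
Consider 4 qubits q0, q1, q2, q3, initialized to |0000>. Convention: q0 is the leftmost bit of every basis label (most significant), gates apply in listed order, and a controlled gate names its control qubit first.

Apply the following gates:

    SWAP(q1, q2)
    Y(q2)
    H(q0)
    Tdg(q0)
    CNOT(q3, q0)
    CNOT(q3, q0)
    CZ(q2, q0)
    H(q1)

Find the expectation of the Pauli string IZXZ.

In the final state, IZXZ has expectation 0.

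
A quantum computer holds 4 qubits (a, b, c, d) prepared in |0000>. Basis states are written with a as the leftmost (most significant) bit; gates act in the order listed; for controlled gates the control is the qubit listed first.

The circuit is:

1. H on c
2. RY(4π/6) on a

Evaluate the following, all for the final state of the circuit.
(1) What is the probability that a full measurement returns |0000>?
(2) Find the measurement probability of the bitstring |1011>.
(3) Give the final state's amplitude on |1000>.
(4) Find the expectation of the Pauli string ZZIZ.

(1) Outcome |0000> occurs with probability 1/8.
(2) Outcome |1011> occurs with probability 0.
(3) The final state's coefficient on |1000> equals sqrt(6)/4.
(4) The expectation value of ZZIZ is -1/2.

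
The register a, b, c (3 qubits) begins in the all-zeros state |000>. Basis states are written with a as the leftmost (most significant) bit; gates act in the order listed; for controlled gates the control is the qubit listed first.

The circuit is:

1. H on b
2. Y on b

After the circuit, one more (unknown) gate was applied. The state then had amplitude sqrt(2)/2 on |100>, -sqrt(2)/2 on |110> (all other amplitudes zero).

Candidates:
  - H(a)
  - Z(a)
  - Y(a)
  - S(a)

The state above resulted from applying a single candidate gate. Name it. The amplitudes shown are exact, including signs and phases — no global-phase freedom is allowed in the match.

It was Y(a) that produced the state shown.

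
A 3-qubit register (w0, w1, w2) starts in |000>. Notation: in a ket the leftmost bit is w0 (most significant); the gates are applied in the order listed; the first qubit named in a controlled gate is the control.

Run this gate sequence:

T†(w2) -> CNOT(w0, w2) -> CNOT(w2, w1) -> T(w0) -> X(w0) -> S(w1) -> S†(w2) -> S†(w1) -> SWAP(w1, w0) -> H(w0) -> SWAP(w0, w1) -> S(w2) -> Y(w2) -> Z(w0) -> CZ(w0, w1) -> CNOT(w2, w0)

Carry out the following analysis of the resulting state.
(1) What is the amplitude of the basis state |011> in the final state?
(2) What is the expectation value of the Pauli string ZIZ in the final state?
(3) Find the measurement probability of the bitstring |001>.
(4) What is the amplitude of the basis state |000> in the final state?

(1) The final state's coefficient on |011> equals sqrt(2)*I/2.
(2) The observable ZIZ averages to -1.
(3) Outcome |001> occurs with probability 1/2.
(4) The amplitude on |000> is 0.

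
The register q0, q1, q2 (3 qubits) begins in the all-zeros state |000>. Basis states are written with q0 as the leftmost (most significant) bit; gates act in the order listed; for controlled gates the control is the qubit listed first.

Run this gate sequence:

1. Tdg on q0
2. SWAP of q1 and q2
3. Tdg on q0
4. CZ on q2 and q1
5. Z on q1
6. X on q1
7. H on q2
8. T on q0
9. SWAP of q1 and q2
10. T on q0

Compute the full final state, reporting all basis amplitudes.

After the circuit, the state carries amplitude sqrt(2)/2 on |001>, sqrt(2)/2 on |011>, and 0 on every other basis state.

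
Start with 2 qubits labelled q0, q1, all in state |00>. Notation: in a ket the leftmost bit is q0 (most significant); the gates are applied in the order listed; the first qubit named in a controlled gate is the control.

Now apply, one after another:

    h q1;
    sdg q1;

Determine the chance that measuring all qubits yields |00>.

A full measurement returns |00> with probability 1/2.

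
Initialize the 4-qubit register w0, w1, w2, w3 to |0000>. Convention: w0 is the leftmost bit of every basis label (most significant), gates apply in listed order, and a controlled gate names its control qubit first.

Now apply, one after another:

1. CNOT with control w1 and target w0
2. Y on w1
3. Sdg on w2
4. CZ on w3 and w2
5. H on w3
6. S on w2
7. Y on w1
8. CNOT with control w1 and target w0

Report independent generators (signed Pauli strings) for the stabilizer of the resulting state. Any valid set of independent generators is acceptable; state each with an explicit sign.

The stabilizer group can be generated by +IIIX, +ZIII, +IZII, +IIZI, among other valid generating sets.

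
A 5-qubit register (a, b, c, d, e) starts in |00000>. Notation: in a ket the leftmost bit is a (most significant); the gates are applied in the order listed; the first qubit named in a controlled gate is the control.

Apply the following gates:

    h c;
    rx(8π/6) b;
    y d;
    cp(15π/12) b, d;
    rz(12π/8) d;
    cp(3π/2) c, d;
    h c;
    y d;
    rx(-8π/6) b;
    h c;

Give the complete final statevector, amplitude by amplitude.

The resulting statevector has amplitude sqrt(2)*(3 + exp(3*I*pi/4))/8 on |00000>, sqrt(2)*(-3*I + exp(I*pi/4))/8 on |00100>, sqrt(6)*(exp(I*pi/4) + I)/8 on |01000>, sqrt(6)*(1 - exp(3*I*pi/4))/8 on |01100>, and 0 on every other basis state.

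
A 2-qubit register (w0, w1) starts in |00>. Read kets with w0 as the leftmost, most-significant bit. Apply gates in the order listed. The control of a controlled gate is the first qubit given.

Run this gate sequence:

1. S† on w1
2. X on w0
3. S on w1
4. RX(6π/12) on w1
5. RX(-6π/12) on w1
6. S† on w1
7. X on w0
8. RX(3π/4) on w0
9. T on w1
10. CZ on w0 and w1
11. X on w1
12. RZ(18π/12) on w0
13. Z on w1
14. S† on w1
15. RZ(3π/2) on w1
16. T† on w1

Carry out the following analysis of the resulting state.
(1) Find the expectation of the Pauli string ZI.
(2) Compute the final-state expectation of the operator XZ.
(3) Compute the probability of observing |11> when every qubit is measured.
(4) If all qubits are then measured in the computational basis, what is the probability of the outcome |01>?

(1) The expectation value of ZI is -sqrt(2)/2.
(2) The expectation value of XZ is sqrt(2)/2.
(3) The probability of measuring |11> is sqrt(2)/4 + 1/2.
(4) Outcome |01> occurs with probability 1/2 - sqrt(2)/4.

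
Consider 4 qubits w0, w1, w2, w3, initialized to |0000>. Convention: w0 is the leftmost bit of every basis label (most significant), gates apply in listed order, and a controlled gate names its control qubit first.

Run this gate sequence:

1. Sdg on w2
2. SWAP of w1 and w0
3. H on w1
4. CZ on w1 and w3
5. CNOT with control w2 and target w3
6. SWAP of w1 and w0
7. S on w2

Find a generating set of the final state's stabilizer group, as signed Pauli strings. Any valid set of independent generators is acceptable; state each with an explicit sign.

The stabilizer group can be generated by +XIII, +IZII, +IIZI, +IIIZ, among other valid generating sets.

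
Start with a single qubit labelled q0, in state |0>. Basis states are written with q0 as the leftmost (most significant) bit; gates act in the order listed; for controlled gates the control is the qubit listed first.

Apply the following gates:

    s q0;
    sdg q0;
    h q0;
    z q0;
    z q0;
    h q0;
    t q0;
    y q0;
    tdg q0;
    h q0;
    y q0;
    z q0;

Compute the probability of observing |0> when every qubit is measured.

The probability of measuring |0> is 1/2.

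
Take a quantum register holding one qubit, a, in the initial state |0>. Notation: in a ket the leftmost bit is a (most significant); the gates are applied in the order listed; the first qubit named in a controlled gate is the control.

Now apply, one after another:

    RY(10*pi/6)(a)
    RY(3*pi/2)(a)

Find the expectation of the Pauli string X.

In the final state, X has expectation -1/2.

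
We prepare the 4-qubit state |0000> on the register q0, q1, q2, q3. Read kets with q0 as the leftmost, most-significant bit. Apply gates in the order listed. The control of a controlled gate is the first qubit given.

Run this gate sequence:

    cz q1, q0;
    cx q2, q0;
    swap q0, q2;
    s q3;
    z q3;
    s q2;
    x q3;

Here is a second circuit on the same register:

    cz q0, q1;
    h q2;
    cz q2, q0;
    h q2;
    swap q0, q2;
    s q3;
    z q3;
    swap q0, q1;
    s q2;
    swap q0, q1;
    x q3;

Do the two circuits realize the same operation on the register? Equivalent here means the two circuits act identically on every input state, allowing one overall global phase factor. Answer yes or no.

No — the two circuits implement different unitaries, even allowing a global phase.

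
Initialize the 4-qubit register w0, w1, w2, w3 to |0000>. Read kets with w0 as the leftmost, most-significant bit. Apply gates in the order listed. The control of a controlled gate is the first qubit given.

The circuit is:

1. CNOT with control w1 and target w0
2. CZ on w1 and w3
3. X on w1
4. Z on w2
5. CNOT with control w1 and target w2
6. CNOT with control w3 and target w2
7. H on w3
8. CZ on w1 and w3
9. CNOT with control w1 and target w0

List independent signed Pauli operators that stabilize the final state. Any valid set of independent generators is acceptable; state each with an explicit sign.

The stabilizer group can be generated by -IIIX, -ZIII, -IZII, -IIZI, among other valid generating sets.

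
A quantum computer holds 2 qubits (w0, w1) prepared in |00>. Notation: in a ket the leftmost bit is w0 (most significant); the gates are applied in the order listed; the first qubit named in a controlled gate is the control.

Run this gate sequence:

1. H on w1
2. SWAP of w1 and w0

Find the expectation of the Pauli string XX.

The observable XX averages to 0.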